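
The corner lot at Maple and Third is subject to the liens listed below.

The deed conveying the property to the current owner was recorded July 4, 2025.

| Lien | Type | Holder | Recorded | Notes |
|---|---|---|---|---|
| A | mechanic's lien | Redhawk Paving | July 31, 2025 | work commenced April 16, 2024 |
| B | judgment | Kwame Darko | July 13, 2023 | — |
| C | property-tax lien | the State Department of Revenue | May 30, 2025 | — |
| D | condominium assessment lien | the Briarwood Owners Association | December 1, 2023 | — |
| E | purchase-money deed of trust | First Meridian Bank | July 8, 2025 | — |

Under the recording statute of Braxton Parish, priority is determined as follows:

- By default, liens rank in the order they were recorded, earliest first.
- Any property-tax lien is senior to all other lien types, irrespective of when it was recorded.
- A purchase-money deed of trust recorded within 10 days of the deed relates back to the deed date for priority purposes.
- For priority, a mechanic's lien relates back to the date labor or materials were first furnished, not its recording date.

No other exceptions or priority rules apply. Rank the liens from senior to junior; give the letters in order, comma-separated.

C, B, D, A, E

Effective dates after the stated exceptions: A is treated as recorded April 16, 2024, the work-commencement date; E was recorded within the 10-day window, so its effective date is the deed date July 4, 2025.
C, as a property-tax lien, has superpriority and ranks first.
Among the remaining liens, by effective date: B (July 13, 2023), D (December 1, 2023), A (April 16, 2024), E (July 4, 2025).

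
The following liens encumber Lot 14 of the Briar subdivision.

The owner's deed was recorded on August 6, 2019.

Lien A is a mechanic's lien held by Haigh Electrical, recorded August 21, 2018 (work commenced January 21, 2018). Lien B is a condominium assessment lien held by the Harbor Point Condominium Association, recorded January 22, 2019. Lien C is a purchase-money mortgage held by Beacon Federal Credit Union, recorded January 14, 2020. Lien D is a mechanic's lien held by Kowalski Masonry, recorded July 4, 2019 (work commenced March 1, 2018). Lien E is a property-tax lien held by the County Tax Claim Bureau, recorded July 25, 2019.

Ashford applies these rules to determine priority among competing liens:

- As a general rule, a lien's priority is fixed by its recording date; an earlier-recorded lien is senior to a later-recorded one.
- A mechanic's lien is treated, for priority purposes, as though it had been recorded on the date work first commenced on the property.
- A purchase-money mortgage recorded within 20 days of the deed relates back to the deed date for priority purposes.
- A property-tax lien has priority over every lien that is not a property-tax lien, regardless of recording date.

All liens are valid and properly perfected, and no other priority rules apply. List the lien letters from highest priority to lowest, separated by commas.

E, A, D, B, C

Effective dates: A's effective date is January 21, 2018, when work began; C was recorded 161 days after the deed, outside the 20-day window, so it keeps its recording date; D's effective date is March 1, 2018, when work began.
As a property-tax lien, E is senior to every other lien.
Among the remaining liens, by effective date: A (January 21, 2018), D (March 1, 2018), B (January 22, 2019), C (January 14, 2020).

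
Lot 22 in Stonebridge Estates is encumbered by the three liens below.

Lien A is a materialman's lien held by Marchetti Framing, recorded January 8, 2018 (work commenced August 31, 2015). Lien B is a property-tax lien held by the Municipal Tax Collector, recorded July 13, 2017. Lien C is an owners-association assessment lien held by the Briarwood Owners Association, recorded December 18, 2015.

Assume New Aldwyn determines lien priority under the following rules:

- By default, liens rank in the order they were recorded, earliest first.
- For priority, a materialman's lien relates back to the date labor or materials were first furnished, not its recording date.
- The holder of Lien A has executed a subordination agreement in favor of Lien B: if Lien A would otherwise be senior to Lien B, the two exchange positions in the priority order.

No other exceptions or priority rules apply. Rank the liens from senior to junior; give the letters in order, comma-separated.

Effective dates after the stated exceptions: A's effective date is August 31, 2015, when work began.
Ordering by effective date: A (August 31, 2015), C (December 18, 2015), B (July 13, 2017).
Because A would otherwise rank above B, the subordination swaps them.

B, C, A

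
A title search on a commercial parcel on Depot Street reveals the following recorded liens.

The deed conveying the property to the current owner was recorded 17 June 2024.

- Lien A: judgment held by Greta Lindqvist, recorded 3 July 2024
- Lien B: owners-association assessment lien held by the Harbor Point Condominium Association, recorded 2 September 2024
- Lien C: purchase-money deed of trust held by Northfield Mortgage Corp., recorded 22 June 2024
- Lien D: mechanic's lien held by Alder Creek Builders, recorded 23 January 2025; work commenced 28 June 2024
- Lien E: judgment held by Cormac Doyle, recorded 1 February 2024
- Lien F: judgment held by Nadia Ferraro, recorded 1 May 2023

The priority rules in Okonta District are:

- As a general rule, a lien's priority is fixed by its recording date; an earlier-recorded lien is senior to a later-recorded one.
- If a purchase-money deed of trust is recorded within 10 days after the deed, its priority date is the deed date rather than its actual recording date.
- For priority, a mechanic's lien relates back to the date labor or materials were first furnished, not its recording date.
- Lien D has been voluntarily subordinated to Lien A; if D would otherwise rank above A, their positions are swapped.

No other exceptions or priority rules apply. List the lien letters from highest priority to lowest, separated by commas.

F, E, C, A, D, B

Effective dates after the stated exceptions: C relates back to the deed date 17 June 2024; D's effective date is 28 June 2024, when work began.
Ordering by effective date: F (1 May 2023), E (1 February 2024), C (17 June 2024), D (28 June 2024), A (3 July 2024), B (2 September 2024).
D is senior to A before the subordination, so the two trade places.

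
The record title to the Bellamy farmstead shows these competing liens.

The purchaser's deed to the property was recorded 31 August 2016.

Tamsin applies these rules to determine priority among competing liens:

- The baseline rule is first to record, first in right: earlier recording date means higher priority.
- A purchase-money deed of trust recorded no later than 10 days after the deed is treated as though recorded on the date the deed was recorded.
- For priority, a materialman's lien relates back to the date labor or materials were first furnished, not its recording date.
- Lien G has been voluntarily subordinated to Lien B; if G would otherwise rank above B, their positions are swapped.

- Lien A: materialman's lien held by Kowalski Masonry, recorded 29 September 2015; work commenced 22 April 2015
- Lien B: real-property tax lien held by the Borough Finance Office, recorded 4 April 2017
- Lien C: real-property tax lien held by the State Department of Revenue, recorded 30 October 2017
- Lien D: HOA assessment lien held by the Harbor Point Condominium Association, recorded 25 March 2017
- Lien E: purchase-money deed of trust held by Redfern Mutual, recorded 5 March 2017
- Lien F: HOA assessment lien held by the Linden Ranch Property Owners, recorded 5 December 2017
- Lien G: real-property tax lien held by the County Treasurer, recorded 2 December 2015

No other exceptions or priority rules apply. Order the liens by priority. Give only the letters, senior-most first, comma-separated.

Effective dates: A's effective date is 22 April 2015, when work began; E was recorded 186 days after the deed — beyond 10 days — so no relation-back applies.
By effective date: A (22 April 2015), G (2 December 2015), E (5 March 2017), D (25 March 2017), B (4 April 2017), C (30 October 2017), F (5 December 2017).
G would otherwise be senior to B, so under the subordination agreement G and B exchange positions.

A, B, E, D, G, C, F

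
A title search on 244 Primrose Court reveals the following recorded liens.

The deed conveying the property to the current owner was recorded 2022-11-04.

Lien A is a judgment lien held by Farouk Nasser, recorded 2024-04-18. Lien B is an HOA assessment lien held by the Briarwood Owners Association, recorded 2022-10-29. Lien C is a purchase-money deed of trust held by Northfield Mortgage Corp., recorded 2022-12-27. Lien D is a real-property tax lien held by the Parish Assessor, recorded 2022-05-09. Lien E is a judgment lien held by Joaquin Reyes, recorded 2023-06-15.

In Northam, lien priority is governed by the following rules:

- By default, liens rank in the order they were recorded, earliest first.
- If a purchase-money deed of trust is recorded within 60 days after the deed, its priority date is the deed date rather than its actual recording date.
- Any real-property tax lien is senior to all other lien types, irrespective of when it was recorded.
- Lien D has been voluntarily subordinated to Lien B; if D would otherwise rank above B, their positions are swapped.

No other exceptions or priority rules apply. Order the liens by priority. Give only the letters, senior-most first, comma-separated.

First, effective dates: C was recorded within the 60-day window, so its effective date is the deed date 2022-11-04.
As a real-property tax lien, D is senior to every other lien.
Among the remaining liens, by effective date: B (2022-10-29), C (2022-11-04), E (2023-06-15), A (2024-04-18).
Because D would otherwise rank above B, the subordination swaps them.

B, D, C, E, A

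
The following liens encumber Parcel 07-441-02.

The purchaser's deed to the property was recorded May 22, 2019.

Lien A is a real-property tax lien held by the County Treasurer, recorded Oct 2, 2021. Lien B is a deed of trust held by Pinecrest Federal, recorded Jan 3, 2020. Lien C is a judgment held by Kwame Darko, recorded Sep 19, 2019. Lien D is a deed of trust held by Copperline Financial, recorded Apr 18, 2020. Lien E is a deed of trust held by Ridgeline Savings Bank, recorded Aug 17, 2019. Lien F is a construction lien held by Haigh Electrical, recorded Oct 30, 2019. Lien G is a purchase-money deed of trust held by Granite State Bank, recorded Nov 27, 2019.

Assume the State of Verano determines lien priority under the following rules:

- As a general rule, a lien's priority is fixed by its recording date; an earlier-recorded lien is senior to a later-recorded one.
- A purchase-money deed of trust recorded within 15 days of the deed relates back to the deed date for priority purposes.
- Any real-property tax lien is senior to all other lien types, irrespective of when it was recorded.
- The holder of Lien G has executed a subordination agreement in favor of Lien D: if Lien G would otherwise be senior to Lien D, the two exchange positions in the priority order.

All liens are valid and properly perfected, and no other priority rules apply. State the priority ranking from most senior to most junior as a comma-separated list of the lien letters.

A, E, C, F, D, B, G

Adjusting effective dates: G was recorded 189 days after the deed, outside the 15-day window, so it keeps its recording date.
As a real-property tax lien, A is senior to every other lien.
Among the remaining liens, by effective date: E (Aug 17, 2019), C (Sep 19, 2019), F (Oct 30, 2019), G (Nov 27, 2019), B (Jan 3, 2020), D (Apr 18, 2020).
The subordination applies — G was senior to D — so G and D swap.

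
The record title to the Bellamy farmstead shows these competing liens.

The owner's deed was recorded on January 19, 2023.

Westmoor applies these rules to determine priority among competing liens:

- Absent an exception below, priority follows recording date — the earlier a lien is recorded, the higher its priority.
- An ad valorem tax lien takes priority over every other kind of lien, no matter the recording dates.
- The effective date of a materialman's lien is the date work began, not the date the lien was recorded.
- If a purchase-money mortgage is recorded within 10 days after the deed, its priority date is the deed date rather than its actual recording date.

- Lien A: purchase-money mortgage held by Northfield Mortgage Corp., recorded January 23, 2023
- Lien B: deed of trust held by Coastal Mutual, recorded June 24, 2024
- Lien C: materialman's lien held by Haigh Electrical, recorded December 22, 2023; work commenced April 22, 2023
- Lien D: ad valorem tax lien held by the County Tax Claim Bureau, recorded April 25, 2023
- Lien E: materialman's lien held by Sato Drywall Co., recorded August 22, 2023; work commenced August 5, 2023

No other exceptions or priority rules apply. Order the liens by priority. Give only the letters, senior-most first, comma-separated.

Effective dates after the stated exceptions: A was recorded within the 10-day window, so its effective date is the deed date January 19, 2023; C's effective date is April 22, 2023, when work began; E is treated as recorded August 5, 2023, the work-commencement date.
As an ad valorem tax lien, D is senior to every other lien.
The other liens, earliest effective date first: A (January 19, 2023), C (April 22, 2023), E (August 5, 2023), B (June 24, 2024).

D, A, C, E, B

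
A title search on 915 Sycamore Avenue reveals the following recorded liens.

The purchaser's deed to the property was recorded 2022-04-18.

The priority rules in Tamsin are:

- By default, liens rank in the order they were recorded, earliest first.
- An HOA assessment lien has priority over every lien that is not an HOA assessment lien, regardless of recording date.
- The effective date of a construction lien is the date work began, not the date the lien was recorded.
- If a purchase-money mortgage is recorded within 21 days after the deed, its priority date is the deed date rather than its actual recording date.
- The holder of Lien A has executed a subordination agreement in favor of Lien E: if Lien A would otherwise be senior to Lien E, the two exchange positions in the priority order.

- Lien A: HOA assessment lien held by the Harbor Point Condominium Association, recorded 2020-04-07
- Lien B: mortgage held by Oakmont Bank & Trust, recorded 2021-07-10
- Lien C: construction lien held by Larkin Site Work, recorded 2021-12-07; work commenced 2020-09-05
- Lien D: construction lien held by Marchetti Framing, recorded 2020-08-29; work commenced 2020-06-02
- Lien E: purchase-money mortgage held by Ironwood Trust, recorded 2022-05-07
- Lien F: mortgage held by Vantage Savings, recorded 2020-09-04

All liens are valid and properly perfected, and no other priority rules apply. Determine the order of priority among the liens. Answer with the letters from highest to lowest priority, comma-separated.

E, D, F, C, B, A

Effective dates: C's effective date is 2020-09-05, when work began; D relates back to 2020-06-02 (work commenced); E's effective date is the deed date, 2022-04-18.
As an HOA assessment lien, A is senior to every other lien.
Among the remaining liens, by effective date: D (2020-06-02), F (2020-09-04), C (2020-09-05), B (2021-07-10), E (2022-04-18).
Because A would otherwise rank above E, the subordination swaps them.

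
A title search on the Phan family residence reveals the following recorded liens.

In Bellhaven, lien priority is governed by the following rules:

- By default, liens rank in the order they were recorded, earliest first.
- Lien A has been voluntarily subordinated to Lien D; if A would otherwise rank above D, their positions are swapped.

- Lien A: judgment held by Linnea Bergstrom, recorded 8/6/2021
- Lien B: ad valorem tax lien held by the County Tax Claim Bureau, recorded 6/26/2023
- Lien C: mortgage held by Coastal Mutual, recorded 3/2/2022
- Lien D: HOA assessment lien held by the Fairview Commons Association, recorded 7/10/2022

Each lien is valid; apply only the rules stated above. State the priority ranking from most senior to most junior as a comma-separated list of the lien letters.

By effective date: A (8/6/2021), C (3/2/2022), D (7/10/2022), B (6/26/2023).
A is senior to D before the subordination, so the two trade places.

D, C, A, B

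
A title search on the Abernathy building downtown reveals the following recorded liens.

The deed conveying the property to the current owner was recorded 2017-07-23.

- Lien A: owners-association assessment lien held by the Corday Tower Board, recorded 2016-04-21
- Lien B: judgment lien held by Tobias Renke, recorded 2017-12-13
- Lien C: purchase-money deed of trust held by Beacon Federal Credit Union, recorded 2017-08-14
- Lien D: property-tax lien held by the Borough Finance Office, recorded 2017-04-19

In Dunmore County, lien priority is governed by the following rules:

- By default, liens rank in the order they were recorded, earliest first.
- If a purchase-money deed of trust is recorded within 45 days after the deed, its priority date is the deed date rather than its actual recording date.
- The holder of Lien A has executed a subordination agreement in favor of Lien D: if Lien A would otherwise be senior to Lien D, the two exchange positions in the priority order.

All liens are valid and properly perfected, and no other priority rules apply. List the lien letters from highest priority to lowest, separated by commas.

Adjusting effective dates: C relates back to the deed date 2017-07-23.
Sorted by effective date: A (2016-04-21), D (2017-04-19), C (2017-07-23), B (2017-12-13).
The subordination applies — A was senior to D — so A and D swap.

D, A, C, B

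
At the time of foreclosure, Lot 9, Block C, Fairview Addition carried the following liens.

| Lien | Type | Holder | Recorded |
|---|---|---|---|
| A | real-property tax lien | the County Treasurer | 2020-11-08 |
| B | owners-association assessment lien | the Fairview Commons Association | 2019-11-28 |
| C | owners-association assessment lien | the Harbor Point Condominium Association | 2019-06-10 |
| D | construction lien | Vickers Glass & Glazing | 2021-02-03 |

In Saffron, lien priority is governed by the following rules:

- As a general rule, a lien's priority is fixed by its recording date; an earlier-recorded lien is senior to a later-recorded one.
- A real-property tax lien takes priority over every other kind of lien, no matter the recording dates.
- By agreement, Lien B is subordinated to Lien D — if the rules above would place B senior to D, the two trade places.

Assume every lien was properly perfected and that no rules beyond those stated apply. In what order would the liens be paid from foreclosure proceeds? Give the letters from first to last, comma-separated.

A, C, D, B

A is a real-property tax lien and takes priority over every other lien.
Ordering the rest by effective date: C (2019-06-10), B (2019-11-28), D (2021-02-03).
Because B would otherwise rank above D, the subordination swaps them.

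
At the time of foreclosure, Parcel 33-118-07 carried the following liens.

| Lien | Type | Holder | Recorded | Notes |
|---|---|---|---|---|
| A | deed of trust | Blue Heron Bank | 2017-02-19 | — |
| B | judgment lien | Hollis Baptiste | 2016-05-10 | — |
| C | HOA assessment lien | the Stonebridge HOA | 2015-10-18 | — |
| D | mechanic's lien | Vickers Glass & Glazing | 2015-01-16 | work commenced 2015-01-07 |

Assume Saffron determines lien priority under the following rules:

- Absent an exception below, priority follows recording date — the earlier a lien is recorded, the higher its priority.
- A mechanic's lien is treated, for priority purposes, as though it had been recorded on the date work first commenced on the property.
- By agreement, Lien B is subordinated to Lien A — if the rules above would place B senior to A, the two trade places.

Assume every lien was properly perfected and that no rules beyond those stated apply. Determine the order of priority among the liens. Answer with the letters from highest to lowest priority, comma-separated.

D, C, A, B

Effective dates after the stated exceptions: D's effective date is 2015-01-07, when work began.
By effective date, earliest first: D (2015-01-07), C (2015-10-18), B (2016-05-10), A (2017-02-19).
The subordination applies — B was senior to A — so B and A swap.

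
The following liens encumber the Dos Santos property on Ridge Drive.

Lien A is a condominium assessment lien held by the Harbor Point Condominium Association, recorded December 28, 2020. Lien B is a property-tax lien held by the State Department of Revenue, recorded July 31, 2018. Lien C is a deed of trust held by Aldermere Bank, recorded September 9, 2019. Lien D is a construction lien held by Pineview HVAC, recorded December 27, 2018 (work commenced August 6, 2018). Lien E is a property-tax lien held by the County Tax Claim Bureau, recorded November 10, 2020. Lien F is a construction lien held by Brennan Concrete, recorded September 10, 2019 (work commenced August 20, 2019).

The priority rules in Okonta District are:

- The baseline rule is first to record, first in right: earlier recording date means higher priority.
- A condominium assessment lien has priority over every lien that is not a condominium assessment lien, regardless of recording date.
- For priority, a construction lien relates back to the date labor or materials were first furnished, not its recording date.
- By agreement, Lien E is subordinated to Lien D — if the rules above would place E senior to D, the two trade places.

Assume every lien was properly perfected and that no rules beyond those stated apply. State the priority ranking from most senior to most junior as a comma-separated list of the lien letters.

A, B, D, F, C, E

Effective dates after the stated exceptions: D relates back to August 6, 2018 (work commenced); F's effective date is August 20, 2019, when work began.
A, as a condominium assessment lien, has superpriority and ranks first.
Ordering the rest by effective date: B (July 31, 2018), D (August 6, 2018), F (August 20, 2019), C (September 9, 2019), E (November 10, 2020).
Since E is not senior to D, the subordination leaves the order unchanged.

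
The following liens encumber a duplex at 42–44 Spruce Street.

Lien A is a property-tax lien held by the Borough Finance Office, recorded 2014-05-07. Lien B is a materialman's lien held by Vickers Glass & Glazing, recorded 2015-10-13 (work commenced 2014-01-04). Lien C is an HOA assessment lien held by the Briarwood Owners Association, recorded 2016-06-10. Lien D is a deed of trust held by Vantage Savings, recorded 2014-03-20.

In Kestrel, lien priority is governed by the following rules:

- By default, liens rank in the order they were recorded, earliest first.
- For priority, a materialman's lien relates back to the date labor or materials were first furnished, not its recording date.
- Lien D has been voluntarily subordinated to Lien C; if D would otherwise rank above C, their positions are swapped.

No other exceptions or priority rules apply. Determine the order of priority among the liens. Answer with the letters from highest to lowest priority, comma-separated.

Adjusting effective dates: B's effective date is 2014-01-04, when work began.
By effective date, earliest first: B (2014-01-04), D (2014-03-20), A (2014-05-07), C (2016-06-10).
The subordination applies — D was senior to C — so D and C swap.

B, C, A, D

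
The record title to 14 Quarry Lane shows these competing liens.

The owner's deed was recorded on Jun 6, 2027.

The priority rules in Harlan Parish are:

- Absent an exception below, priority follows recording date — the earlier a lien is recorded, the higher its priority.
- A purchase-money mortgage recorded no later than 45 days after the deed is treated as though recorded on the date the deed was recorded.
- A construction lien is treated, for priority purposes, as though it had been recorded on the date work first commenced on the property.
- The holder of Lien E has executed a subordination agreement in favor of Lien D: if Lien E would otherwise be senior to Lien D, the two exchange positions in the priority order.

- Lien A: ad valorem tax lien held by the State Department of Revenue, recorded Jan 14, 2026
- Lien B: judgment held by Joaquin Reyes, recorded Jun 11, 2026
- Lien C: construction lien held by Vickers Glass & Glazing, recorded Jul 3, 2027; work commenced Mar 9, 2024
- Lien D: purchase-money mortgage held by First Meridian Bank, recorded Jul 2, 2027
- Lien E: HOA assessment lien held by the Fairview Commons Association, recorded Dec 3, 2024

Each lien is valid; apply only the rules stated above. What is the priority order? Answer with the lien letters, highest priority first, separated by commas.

First, effective dates: C relates back to Mar 9, 2024 (work commenced); D relates back to the deed date Jun 6, 2027.
By effective date, earliest first: C (Mar 9, 2024), E (Dec 3, 2024), A (Jan 14, 2026), B (Jun 11, 2026), D (Jun 6, 2027).
The subordination applies — E was senior to D — so E and D swap.

C, D, A, B, E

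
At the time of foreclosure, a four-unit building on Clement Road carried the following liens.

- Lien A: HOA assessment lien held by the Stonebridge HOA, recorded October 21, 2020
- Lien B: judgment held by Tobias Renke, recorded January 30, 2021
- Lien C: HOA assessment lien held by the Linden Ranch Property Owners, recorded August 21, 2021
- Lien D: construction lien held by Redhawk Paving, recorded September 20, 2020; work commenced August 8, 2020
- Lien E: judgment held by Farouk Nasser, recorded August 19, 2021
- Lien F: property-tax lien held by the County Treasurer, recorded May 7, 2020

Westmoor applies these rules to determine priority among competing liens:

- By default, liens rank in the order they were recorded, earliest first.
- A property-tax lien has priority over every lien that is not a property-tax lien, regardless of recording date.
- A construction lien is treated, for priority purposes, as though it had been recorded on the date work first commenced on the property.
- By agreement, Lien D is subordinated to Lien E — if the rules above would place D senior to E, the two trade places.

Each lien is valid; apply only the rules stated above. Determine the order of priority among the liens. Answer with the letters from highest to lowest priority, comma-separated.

Adjusting effective dates: D is treated as recorded August 8, 2020, the work-commencement date.
F is a property-tax lien, so it outranks all other liens regardless of date.
Among the remaining liens, by effective date: D (August 8, 2020), A (October 21, 2020), B (January 30, 2021), E (August 19, 2021), C (August 21, 2021).
Because D would otherwise rank above E, the subordination swaps them.

F, E, A, B, D, C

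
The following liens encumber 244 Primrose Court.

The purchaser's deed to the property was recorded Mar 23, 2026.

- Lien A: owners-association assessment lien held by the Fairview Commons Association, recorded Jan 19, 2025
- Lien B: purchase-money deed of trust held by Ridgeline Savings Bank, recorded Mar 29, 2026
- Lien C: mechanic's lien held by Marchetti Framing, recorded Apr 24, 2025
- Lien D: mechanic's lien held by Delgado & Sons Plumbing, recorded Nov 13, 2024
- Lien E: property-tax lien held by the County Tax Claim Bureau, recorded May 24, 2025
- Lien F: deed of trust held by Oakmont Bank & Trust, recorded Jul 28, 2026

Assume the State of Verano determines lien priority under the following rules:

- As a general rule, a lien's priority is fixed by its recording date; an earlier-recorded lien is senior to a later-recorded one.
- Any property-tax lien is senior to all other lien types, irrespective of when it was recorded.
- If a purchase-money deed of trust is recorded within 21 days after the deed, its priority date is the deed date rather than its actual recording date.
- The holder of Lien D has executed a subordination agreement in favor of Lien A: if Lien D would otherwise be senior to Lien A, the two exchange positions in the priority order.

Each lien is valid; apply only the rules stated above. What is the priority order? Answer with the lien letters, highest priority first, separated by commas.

First, effective dates: B was recorded within the 21-day window, so its effective date is the deed date Mar 23, 2026.
As a property-tax lien, E is senior to every other lien.
Remaining liens by effective date: D (Nov 13, 2024), A (Jan 19, 2025), C (Apr 24, 2025), B (Mar 23, 2026), F (Jul 28, 2026).
The subordination applies — D was senior to A — so D and A swap.

E, A, D, C, B, F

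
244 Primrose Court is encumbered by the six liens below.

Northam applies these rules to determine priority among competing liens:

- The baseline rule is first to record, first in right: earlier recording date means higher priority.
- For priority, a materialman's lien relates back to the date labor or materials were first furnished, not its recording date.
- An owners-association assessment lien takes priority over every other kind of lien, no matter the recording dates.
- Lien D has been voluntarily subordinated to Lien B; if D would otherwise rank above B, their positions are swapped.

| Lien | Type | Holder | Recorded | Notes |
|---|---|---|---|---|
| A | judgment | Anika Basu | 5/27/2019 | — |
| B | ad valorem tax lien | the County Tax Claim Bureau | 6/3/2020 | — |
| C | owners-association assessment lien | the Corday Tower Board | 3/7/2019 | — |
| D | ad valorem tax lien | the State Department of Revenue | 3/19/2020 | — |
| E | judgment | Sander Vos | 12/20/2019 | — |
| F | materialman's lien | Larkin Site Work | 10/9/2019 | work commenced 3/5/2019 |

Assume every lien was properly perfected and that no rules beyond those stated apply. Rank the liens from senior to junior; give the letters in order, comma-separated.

Effective dates: F relates back to 3/5/2019 (work commenced).
As an owners-association assessment lien, C is senior to every other lien.
Remaining liens by effective date: F (3/5/2019), A (5/27/2019), E (12/20/2019), D (3/19/2020), B (6/3/2020).
Because D would otherwise rank above B, the subordination swaps them.

C, F, A, E, B, D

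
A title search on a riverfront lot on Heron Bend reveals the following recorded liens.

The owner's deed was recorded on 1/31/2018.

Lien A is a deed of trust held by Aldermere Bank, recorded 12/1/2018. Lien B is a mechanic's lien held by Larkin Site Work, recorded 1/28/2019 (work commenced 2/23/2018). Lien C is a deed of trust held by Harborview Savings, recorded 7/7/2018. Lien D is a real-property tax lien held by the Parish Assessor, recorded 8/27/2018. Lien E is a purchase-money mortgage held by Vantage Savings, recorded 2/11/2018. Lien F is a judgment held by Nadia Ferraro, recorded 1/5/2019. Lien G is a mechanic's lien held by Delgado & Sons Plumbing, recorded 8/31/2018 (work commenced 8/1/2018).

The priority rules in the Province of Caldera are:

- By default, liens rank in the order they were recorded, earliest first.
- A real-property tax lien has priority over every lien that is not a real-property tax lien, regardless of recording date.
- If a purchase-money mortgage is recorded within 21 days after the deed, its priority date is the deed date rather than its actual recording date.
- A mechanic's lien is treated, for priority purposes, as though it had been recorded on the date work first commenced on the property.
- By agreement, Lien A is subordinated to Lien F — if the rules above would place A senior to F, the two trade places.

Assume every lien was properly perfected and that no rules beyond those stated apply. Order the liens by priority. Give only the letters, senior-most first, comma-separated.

D, E, B, C, G, F, A

Adjusting effective dates: B's effective date is 2/23/2018, when work began; E was recorded within the 21-day window, so its effective date is the deed date 1/31/2018; G is treated as recorded 8/1/2018, the work-commencement date.
D, as a real-property tax lien, has superpriority and ranks first.
Ordering the rest by effective date: E (1/31/2018), B (2/23/2018), C (7/7/2018), G (8/1/2018), A (12/1/2018), F (1/5/2019).
The subordination applies — A was senior to F — so A and F swap.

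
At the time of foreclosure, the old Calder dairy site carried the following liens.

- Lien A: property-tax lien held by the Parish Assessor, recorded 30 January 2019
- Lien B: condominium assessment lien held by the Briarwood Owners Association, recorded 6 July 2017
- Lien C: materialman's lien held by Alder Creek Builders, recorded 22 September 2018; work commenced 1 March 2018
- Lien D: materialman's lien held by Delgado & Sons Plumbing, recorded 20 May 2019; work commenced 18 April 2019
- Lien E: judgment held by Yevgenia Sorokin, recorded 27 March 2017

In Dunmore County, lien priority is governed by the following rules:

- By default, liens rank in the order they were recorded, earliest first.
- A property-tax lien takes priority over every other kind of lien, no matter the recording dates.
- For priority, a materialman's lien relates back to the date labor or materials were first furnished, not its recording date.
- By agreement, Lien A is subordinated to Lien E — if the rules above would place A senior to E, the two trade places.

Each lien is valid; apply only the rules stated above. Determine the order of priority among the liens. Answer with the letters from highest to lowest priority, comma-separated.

Effective dates: C is treated as recorded 1 March 2018, the work-commencement date; D relates back to 18 April 2019 (work commenced).
A is a property-tax lien, so it outranks all other liens regardless of date.
Among the remaining liens, by effective date: E (27 March 2017), B (6 July 2017), C (1 March 2018), D (18 April 2019).
Because A would otherwise rank above E, the subordination swaps them.

E, A, B, C, D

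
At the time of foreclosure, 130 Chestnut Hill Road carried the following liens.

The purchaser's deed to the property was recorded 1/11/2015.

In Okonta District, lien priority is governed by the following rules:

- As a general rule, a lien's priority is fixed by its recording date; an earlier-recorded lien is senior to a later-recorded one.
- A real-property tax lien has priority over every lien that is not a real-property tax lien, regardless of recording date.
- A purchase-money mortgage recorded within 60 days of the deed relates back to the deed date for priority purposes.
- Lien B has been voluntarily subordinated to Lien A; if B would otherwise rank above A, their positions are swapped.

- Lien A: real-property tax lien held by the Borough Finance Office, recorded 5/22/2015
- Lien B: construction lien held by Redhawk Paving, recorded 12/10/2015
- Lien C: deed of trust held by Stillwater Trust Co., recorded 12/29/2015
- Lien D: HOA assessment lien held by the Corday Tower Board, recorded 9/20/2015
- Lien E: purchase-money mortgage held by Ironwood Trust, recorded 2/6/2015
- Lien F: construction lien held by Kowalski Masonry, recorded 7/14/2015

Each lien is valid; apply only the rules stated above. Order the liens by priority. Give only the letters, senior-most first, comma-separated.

First, effective dates: E was recorded within the 60-day window, so its effective date is the deed date 1/11/2015.
As a real-property tax lien, A is senior to every other lien.
Among the remaining liens, by effective date: E (1/11/2015), F (7/14/2015), D (9/20/2015), B (12/10/2015), C (12/29/2015).
B already ranks below A; the subordination has no effect.

A, E, F, D, B, C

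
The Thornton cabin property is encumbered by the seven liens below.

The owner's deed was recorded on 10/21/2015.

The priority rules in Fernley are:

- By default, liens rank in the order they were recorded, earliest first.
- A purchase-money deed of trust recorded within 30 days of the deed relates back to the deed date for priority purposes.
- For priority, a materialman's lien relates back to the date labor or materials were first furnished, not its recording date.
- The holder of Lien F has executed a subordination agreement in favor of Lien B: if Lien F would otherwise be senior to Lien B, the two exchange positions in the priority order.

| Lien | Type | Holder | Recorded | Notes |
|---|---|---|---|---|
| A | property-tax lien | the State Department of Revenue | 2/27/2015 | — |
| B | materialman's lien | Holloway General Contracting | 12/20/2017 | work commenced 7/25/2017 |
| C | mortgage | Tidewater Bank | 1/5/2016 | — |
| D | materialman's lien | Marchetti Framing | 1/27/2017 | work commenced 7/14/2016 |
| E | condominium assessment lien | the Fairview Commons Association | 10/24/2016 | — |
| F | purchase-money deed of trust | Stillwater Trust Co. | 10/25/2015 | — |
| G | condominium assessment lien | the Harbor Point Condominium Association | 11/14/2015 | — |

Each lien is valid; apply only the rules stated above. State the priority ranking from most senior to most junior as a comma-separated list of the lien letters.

Effective dates: B's effective date is 7/25/2017, when work began; D relates back to 7/14/2016 (work commenced); F was recorded within the 30-day window, so its effective date is the deed date 10/21/2015.
Sorted by effective date: A (2/27/2015), F (10/21/2015), G (11/14/2015), C (1/5/2016), D (7/14/2016), E (10/24/2016), B (7/25/2017).
F is senior to B before the subordination, so the two trade places.

A, B, G, C, D, E, F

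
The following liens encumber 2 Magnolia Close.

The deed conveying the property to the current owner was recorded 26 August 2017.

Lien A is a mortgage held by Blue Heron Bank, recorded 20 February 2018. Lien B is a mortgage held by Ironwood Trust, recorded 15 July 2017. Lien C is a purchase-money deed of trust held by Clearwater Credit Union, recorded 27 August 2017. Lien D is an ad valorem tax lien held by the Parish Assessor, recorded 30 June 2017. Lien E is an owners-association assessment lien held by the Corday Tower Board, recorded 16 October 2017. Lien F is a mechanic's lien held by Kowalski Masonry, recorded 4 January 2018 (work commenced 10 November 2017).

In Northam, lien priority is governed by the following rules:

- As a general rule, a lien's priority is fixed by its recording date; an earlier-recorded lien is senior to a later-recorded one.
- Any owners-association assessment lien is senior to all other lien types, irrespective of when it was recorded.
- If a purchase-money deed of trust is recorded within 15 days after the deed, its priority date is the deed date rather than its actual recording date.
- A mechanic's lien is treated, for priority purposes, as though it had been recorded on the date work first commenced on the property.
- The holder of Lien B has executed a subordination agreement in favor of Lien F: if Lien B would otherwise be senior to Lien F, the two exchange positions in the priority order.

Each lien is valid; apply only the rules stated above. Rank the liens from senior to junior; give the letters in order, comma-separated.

Effective dates after the stated exceptions: C relates back to the deed date 26 August 2017; F relates back to 10 November 2017 (work commenced).
E is an owners-association assessment lien and takes priority over every other lien.
Ordering the rest by effective date: D (30 June 2017), B (15 July 2017), C (26 August 2017), F (10 November 2017), A (20 February 2018).
B would otherwise be senior to F, so under the subordination agreement B and F exchange positions.

E, D, F, C, B, A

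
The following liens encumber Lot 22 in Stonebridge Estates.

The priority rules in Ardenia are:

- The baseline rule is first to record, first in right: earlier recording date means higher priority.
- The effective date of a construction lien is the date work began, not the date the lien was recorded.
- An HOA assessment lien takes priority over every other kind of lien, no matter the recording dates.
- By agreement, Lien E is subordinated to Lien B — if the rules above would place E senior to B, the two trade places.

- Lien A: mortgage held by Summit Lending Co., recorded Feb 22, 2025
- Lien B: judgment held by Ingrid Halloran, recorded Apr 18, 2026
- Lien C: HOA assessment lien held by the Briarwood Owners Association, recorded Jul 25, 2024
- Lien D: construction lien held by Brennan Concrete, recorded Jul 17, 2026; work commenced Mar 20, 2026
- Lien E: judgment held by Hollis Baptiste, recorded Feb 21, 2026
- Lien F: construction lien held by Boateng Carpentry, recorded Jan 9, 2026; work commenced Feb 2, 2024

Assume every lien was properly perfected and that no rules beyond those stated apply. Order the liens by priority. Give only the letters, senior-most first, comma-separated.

C, F, A, B, D, E

First, effective dates: D's effective date is Mar 20, 2026, when work began; F relates back to Feb 2, 2024 (work commenced).
C is an HOA assessment lien and takes priority over every other lien.
Remaining liens by effective date: F (Feb 2, 2024), A (Feb 22, 2025), E (Feb 21, 2026), D (Mar 20, 2026), B (Apr 18, 2026).
Because E would otherwise rank above B, the subordination swaps them.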